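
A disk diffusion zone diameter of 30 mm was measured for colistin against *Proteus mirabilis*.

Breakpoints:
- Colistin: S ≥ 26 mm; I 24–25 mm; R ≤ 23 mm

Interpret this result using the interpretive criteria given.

S

Colistin 30 mm: ≥ 26 mm → susceptible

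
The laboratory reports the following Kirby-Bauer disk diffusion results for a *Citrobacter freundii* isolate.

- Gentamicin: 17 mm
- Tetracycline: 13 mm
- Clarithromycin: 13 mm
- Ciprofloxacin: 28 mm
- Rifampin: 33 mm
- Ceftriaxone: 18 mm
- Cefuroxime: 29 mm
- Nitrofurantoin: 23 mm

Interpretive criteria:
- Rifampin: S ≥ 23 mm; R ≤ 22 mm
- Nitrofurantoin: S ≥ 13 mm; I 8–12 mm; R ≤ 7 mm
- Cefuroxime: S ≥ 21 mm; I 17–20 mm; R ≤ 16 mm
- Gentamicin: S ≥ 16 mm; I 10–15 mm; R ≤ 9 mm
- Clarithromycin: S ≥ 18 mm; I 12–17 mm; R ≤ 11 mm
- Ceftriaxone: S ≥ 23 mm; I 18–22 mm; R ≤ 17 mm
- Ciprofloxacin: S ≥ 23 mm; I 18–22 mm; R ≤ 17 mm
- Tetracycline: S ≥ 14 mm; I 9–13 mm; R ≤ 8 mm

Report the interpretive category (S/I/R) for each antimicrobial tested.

S, I, I, S, S, I, S, S

Gentamicin (17 mm) ≥ 16 mm — susceptible
Tetracycline: 13 mm is in 9–13 mm — I
Clarithromycin (13 mm) in 12–17 mm → Intermediate
Ciprofloxacin (28 mm) ≥ 23 mm ⇒ susceptible
Rifampin: 33 mm is ≥ 23 mm — Susceptible
Ceftriaxone 18 mm: in 18–22 mm → intermediate
Cefuroxime 29 mm: ≥ 21 mm → Susceptible
Nitrofurantoin: 23 mm is ≥ 13 mm — susceptible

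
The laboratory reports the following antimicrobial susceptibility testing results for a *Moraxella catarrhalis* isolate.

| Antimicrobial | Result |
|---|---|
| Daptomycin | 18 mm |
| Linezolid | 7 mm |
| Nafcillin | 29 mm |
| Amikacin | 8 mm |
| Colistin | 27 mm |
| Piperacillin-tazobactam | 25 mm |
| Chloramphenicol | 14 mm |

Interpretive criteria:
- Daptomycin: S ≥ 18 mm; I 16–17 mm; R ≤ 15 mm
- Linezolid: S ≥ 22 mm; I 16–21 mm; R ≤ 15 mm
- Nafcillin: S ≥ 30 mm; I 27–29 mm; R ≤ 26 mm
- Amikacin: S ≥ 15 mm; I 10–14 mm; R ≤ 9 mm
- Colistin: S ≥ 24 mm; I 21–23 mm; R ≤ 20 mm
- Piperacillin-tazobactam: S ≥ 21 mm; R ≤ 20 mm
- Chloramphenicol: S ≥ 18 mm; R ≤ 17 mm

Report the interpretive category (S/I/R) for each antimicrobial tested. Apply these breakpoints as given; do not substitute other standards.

S, R, I, R, S, S, R

Daptomycin (18 mm) ≥ 18 mm ⇒ susceptible
Linezolid: 7 mm is ≤ 15 mm → Resistant
Nafcillin 29 mm: in 27–29 mm → I
Amikacin 8 mm: ≤ 9 mm → Resistant
Colistin: 27 mm is ≥ 24 mm ⇒ Susceptible
Piperacillin-tazobactam 25 mm: ≥ 21 mm ⇒ susceptible
Chloramphenicol: 14 mm is ≤ 17 mm — R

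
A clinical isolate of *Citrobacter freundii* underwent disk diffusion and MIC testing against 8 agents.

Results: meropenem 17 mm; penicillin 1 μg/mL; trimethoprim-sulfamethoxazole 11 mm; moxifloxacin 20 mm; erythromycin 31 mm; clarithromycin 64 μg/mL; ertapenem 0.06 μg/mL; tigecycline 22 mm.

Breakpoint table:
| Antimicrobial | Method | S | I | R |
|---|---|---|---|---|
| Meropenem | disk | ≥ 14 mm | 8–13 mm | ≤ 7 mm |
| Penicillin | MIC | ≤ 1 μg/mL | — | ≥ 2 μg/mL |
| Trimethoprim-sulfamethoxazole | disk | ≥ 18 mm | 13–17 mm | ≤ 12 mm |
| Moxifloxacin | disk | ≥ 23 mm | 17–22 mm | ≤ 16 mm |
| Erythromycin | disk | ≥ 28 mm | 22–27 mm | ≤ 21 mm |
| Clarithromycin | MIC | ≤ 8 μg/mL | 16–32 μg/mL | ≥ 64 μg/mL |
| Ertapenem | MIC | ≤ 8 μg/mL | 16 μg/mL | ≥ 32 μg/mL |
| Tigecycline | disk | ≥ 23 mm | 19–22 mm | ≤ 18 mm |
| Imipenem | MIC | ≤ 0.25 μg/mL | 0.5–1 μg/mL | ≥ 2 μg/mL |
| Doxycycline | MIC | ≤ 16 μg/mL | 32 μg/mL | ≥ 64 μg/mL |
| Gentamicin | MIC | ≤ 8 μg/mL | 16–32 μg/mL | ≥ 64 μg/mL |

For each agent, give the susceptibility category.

S, S, R, I, S, R, S, I

Meropenem (17 mm) ≥ 14 mm ⇒ Susceptible
Penicillin 1 μg/mL: ≤ 1 μg/mL → Susceptible
Trimethoprim-sulfamethoxazole: 11 mm is ≤ 12 mm — resistant
Moxifloxacin (20 mm) in 17–22 mm ⇒ intermediate
Erythromycin 31 mm: ≥ 28 mm — susceptible
Clarithromycin: 64 μg/mL is ≥ 64 μg/mL ⇒ resistant
Ertapenem 0.06 μg/mL: ≤ 8 μg/mL ⇒ susceptible
Tigecycline 22 mm: in 19–22 mm — Intermediate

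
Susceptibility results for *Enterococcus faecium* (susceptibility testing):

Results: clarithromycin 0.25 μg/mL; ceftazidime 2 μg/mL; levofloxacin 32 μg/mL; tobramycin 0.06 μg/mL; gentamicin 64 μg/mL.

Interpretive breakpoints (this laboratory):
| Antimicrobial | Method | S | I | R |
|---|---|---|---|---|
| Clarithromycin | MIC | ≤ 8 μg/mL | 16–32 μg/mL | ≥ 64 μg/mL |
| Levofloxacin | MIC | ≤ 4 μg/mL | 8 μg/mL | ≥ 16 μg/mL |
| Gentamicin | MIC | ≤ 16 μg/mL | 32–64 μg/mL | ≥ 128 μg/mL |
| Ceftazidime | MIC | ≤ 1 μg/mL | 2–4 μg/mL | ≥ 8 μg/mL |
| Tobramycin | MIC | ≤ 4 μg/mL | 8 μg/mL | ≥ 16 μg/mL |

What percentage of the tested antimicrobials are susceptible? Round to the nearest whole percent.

Clarithromycin: 0.25 μg/mL is ≤ 8 μg/mL — Susceptible
Ceftazidime: 2 μg/mL is in 2–4 μg/mL ⇒ Intermediate
Levofloxacin (32 μg/mL) ≥ 16 μg/mL ⇒ resistant
Tobramycin 0.06 μg/mL: ≤ 4 μg/mL ⇒ Susceptible
Gentamicin: 64 μg/mL is in 32–64 μg/mL — I
Susceptible: 2/5

40%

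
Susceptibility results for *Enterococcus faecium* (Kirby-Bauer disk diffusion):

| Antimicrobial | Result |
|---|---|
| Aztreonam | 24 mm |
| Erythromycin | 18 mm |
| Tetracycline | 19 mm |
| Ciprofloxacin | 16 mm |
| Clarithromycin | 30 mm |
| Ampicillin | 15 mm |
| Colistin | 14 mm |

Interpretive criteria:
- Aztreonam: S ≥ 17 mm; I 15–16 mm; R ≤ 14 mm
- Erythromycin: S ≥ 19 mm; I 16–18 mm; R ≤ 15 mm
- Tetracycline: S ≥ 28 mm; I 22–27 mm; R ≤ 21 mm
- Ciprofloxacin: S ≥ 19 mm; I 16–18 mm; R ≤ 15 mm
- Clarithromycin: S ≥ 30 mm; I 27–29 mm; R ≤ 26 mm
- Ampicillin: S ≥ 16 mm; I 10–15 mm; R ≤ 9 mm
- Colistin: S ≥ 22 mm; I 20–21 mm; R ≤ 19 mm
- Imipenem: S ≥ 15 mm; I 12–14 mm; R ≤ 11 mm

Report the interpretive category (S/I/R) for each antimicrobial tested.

Aztreonam: 24 mm is ≥ 17 mm — Susceptible
Erythromycin 18 mm: in 16–18 mm → I
Tetracycline (19 mm) ≤ 21 mm ⇒ resistant
Ciprofloxacin: 16 mm is in 16–18 mm ⇒ intermediate
Clarithromycin 30 mm: ≥ 30 mm ⇒ susceptible
Ampicillin: 15 mm is in 10–15 mm → intermediate
Colistin 14 mm: ≤ 19 mm ⇒ Resistant

S, I, R, I, S, I, R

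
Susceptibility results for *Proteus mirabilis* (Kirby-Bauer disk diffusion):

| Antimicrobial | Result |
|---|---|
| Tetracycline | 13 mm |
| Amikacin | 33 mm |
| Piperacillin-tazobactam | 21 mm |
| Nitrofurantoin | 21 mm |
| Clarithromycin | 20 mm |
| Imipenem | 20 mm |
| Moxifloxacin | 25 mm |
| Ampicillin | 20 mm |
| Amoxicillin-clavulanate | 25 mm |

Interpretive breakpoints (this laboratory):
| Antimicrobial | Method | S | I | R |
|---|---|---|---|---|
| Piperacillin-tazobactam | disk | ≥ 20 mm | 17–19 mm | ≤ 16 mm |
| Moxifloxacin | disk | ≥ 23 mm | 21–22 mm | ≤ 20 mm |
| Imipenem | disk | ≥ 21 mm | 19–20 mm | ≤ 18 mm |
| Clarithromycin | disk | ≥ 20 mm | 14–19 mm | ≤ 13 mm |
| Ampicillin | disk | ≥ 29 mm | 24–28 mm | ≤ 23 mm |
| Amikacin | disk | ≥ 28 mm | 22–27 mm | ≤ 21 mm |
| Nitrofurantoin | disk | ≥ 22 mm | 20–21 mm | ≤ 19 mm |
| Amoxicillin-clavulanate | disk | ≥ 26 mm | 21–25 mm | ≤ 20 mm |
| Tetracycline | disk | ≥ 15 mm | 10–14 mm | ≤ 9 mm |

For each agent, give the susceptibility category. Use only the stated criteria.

Tetracycline (13 mm) in 10–14 mm ⇒ intermediate
Amikacin 33 mm: ≥ 28 mm ⇒ Susceptible
Piperacillin-tazobactam 21 mm: ≥ 20 mm ⇒ S
Nitrofurantoin (21 mm) in 20–21 mm — intermediate
Clarithromycin: 20 mm is ≥ 20 mm — susceptible
Imipenem 20 mm: in 19–20 mm → Intermediate
Moxifloxacin: 25 mm is ≥ 23 mm → S
Ampicillin (20 mm) ≤ 23 mm — resistant
Amoxicillin-clavulanate (25 mm) in 21–25 mm → Intermediate

I, S, S, I, S, I, S, R, I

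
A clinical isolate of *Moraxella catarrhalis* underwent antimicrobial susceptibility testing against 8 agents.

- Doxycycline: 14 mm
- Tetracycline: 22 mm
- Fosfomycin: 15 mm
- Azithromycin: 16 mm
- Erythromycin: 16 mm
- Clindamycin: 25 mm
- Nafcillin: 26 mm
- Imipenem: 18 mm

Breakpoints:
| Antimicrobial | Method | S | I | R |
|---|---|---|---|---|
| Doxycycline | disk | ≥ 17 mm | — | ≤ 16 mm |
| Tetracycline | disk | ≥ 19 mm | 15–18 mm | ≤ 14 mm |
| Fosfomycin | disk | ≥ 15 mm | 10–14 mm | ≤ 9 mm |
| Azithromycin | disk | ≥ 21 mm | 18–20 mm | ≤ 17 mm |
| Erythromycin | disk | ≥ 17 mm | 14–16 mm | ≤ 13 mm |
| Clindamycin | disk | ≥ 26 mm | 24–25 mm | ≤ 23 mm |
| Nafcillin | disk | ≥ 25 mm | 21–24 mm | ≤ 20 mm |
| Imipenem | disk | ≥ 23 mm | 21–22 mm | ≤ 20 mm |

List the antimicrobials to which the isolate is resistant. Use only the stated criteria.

doxycycline, azithromycin, imipenem

Doxycycline (14 mm) ≤ 16 mm — R
Tetracycline: 22 mm is ≥ 19 mm → S
Fosfomycin 15 mm: ≥ 15 mm ⇒ Susceptible
Azithromycin (16 mm) ≤ 17 mm → resistant
Erythromycin 16 mm: in 14–16 mm → I
Clindamycin 25 mm: in 24–25 mm — intermediate
Nafcillin: 26 mm is ≥ 25 mm → S
Imipenem (18 mm) ≤ 20 mm → resistant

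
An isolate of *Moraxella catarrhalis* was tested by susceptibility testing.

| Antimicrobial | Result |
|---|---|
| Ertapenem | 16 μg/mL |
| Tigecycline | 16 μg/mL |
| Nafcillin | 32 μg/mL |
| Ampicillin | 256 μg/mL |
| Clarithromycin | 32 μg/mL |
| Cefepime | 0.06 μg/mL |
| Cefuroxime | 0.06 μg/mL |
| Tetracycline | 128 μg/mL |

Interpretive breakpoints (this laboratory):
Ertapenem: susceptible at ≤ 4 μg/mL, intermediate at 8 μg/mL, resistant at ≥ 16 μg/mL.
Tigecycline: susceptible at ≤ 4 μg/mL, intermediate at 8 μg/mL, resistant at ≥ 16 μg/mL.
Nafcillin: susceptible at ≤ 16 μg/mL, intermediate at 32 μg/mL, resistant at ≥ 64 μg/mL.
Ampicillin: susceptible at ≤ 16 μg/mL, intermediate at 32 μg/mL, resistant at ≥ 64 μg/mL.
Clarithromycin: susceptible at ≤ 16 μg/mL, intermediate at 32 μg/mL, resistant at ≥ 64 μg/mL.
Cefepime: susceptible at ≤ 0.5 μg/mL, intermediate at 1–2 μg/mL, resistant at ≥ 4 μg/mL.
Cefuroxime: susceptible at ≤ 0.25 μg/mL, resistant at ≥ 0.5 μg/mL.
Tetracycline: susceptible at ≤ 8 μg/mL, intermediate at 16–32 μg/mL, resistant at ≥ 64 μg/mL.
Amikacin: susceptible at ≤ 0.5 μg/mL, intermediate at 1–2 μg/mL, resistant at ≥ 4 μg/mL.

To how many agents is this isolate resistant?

4

Ertapenem 16 μg/mL: ≥ 16 μg/mL — resistant
Tigecycline: 16 μg/mL is ≥ 16 μg/mL — R
Nafcillin: 32 μg/mL is = 32 μg/mL — Intermediate
Ampicillin (256 μg/mL) ≥ 64 μg/mL → R
Clarithromycin (32 μg/mL) = 32 μg/mL ⇒ Intermediate
Cefepime 0.06 μg/mL: ≤ 0.5 μg/mL ⇒ susceptible
Cefuroxime (0.06 μg/mL) ≤ 0.25 μg/mL ⇒ S
Tetracycline (128 μg/mL) ≥ 64 μg/mL → Resistant
Resistant: 4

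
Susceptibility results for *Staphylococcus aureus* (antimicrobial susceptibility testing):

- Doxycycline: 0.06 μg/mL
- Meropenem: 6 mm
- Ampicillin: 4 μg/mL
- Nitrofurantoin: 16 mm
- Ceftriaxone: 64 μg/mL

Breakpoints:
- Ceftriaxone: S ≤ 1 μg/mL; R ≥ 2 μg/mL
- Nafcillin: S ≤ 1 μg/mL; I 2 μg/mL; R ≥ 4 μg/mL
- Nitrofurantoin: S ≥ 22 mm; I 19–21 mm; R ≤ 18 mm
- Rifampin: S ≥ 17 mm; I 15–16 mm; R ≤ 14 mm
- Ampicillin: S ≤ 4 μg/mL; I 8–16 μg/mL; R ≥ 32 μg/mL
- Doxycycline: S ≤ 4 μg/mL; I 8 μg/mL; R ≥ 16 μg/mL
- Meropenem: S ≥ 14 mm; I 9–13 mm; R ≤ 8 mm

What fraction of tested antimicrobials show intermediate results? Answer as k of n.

0 of 5

Doxycycline (0.06 μg/mL) ≤ 4 μg/mL → S
Meropenem 6 mm: ≤ 8 mm ⇒ R
Ampicillin: 4 μg/mL is ≤ 4 μg/mL → susceptible
Nitrofurantoin (16 mm) ≤ 18 mm — resistant
Ceftriaxone 64 μg/mL: ≥ 2 μg/mL → resistant
Intermediate: 0/5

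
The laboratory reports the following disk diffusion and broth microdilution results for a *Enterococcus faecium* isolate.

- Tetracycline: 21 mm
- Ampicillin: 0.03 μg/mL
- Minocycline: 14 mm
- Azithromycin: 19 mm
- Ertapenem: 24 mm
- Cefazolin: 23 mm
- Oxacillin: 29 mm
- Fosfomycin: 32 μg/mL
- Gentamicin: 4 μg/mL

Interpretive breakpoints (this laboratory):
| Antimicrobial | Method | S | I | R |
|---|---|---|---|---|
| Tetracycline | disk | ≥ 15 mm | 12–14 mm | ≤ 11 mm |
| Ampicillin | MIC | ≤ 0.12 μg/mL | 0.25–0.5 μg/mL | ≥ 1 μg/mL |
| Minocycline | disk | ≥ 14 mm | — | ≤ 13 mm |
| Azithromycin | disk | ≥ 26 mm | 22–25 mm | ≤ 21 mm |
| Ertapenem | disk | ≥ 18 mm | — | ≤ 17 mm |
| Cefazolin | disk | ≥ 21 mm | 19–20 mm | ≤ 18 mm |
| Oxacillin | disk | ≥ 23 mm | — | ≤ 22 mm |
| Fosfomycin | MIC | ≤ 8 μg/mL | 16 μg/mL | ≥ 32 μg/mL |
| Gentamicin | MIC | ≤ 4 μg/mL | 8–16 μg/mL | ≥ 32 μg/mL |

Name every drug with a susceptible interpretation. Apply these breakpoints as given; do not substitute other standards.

tetracycline, ampicillin, minocycline, ertapenem, cefazolin, oxacillin, gentamicin

Tetracycline: 21 mm is ≥ 15 mm ⇒ susceptible
Ampicillin 0.03 μg/mL: ≤ 0.12 μg/mL ⇒ Susceptible
Minocycline 14 mm: ≥ 14 mm — susceptible
Azithromycin 19 mm: ≤ 21 mm → Resistant
Ertapenem: 24 mm is ≥ 18 mm — Susceptible
Cefazolin (23 mm) ≥ 21 mm → susceptible
Oxacillin (29 mm) ≥ 23 mm — Susceptible
Fosfomycin: 32 μg/mL is ≥ 32 μg/mL ⇒ Resistant
Gentamicin: 4 μg/mL is ≤ 4 μg/mL ⇒ susceptible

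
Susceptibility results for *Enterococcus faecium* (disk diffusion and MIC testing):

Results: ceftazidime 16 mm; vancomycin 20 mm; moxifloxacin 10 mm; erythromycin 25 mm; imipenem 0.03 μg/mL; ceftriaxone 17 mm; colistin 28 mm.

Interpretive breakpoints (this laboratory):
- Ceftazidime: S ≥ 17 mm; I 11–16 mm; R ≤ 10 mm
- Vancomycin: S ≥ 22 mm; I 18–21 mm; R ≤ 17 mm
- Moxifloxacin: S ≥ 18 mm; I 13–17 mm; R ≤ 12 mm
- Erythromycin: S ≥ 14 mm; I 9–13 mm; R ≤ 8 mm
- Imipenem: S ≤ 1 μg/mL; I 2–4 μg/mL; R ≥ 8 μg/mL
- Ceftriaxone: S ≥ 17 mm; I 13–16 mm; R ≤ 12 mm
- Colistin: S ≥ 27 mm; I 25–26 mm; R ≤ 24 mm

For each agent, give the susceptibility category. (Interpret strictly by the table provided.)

I, I, R, S, S, S, S

Ceftazidime (16 mm) in 11–16 mm → intermediate
Vancomycin (20 mm) in 18–21 mm ⇒ Intermediate
Moxifloxacin (10 mm) ≤ 12 mm → resistant
Erythromycin: 25 mm is ≥ 14 mm — S
Imipenem: 0.03 μg/mL is ≤ 1 μg/mL ⇒ S
Ceftriaxone (17 mm) ≥ 17 mm — S
Colistin: 28 mm is ≥ 27 mm → Susceptible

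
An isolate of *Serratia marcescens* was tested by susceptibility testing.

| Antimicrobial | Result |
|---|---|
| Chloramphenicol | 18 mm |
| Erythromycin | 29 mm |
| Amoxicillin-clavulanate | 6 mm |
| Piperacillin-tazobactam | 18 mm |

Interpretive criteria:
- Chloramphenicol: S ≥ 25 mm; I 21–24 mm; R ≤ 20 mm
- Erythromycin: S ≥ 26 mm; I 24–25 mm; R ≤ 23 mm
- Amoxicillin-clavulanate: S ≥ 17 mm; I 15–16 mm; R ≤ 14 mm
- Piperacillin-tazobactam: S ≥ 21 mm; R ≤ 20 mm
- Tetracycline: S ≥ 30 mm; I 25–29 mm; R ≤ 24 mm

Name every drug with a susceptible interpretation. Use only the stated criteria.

erythromycin

Chloramphenicol: 18 mm is ≤ 20 mm — R
Erythromycin (29 mm) ≥ 26 mm → S
Amoxicillin-clavulanate: 6 mm is ≤ 14 mm → R
Piperacillin-tazobactam: 18 mm is ≤ 20 mm — R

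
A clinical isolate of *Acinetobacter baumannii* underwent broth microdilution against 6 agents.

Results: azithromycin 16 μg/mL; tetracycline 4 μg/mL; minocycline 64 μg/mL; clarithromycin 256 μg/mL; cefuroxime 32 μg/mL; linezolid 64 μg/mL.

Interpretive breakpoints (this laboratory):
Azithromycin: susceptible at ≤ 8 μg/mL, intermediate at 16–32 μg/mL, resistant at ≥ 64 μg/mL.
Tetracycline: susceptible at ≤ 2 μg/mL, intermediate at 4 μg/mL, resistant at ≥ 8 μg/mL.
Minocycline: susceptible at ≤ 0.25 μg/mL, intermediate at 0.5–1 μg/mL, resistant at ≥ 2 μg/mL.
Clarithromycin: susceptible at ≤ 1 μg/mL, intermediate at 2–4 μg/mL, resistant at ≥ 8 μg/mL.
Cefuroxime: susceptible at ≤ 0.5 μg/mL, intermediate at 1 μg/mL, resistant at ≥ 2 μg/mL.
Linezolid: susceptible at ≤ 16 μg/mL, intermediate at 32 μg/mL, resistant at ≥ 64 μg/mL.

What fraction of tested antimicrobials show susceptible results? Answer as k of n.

0 of 6

Azithromycin: 16 μg/mL is in 16–32 μg/mL → I
Tetracycline (4 μg/mL) = 4 μg/mL → Intermediate
Minocycline 64 μg/mL: ≥ 2 μg/mL → Resistant
Clarithromycin: 256 μg/mL is ≥ 8 μg/mL — resistant
Cefuroxime 32 μg/mL: ≥ 2 μg/mL → R
Linezolid: 64 μg/mL is ≥ 64 μg/mL — Resistant
Susceptible: 0/6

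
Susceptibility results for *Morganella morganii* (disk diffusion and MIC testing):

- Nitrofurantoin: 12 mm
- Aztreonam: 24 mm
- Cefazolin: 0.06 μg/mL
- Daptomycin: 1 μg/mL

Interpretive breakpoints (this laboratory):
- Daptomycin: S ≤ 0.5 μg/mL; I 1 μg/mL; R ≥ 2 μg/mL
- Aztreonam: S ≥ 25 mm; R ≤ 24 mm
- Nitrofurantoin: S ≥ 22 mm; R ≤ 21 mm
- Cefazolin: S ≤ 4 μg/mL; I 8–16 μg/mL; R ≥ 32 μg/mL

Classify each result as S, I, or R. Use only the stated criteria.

R, R, S, I

Nitrofurantoin 12 mm: ≤ 21 mm ⇒ R
Aztreonam 24 mm: ≤ 24 mm — Resistant
Cefazolin 0.06 μg/mL: ≤ 4 μg/mL ⇒ Susceptible
Daptomycin 1 μg/mL: = 1 μg/mL ⇒ intermediate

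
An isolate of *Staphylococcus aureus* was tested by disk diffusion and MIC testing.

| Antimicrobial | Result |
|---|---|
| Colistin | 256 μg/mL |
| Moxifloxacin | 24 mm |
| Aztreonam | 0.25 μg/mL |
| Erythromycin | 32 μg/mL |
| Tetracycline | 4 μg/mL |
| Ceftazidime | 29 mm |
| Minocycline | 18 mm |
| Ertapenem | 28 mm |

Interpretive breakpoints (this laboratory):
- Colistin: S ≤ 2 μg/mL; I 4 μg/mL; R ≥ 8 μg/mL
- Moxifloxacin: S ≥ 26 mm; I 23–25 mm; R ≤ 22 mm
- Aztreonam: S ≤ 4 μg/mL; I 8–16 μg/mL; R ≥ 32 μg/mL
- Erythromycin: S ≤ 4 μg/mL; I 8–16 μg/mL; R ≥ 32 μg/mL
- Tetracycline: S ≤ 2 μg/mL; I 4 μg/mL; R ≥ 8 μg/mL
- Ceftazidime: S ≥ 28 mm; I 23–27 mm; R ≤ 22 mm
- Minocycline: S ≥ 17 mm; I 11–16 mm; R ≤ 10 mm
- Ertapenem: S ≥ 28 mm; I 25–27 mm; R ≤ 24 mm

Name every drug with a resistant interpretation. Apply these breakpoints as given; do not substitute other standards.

colistin, erythromycin

Colistin 256 μg/mL: ≥ 8 μg/mL → resistant
Moxifloxacin: 24 mm is in 23–25 mm ⇒ intermediate
Aztreonam: 0.25 μg/mL is ≤ 4 μg/mL → susceptible
Erythromycin 32 μg/mL: ≥ 32 μg/mL ⇒ R
Tetracycline 4 μg/mL: = 4 μg/mL — intermediate
Ceftazidime: 29 mm is ≥ 28 mm — S
Minocycline: 18 mm is ≥ 17 mm ⇒ S
Ertapenem (28 mm) ≥ 28 mm → Susceptible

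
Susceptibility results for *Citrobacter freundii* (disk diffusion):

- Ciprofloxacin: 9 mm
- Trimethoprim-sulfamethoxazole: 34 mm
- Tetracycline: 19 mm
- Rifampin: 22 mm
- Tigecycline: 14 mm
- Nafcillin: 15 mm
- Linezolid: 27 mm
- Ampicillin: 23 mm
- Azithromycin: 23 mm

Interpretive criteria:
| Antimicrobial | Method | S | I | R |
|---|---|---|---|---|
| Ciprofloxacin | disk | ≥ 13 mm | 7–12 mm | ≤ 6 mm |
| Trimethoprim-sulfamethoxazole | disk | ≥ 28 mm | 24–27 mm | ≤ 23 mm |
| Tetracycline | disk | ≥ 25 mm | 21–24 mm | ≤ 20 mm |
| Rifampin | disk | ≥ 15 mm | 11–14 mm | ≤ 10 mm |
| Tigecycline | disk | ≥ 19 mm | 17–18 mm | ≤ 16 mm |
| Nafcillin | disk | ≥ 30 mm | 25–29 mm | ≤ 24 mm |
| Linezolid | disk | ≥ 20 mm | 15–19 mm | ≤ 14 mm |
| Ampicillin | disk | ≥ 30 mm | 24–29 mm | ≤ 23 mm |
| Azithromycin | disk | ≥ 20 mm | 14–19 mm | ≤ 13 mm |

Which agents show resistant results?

tetracycline, tigecycline, nafcillin, ampicillin

Ciprofloxacin (9 mm) in 7–12 mm ⇒ I
Trimethoprim-sulfamethoxazole: 34 mm is ≥ 28 mm → susceptible
Tetracycline (19 mm) ≤ 20 mm ⇒ Resistant
Rifampin (22 mm) ≥ 15 mm ⇒ susceptible
Tigecycline (14 mm) ≤ 16 mm ⇒ R
Nafcillin: 15 mm is ≤ 24 mm ⇒ Resistant
Linezolid 27 mm: ≥ 20 mm ⇒ susceptible
Ampicillin 23 mm: ≤ 23 mm ⇒ R
Azithromycin: 23 mm is ≥ 20 mm → susceptible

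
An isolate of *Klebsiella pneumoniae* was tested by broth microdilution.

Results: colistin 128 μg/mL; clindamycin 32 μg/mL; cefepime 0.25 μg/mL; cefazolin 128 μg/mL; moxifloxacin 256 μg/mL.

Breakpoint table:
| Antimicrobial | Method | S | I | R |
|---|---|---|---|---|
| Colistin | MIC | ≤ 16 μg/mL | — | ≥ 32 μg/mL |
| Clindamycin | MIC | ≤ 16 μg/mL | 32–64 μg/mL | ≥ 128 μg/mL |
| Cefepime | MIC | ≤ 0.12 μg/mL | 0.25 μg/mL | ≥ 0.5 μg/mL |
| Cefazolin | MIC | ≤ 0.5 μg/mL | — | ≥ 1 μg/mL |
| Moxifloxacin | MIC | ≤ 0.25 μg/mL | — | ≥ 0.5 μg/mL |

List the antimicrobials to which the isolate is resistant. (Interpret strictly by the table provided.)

Colistin: 128 μg/mL is ≥ 32 μg/mL — R
Clindamycin (32 μg/mL) in 32–64 μg/mL ⇒ I
Cefepime (0.25 μg/mL) = 0.25 μg/mL ⇒ intermediate
Cefazolin (128 μg/mL) ≥ 1 μg/mL ⇒ Resistant
Moxifloxacin 256 μg/mL: ≥ 0.5 μg/mL ⇒ resistant

colistin, cefazolin, moxifloxacin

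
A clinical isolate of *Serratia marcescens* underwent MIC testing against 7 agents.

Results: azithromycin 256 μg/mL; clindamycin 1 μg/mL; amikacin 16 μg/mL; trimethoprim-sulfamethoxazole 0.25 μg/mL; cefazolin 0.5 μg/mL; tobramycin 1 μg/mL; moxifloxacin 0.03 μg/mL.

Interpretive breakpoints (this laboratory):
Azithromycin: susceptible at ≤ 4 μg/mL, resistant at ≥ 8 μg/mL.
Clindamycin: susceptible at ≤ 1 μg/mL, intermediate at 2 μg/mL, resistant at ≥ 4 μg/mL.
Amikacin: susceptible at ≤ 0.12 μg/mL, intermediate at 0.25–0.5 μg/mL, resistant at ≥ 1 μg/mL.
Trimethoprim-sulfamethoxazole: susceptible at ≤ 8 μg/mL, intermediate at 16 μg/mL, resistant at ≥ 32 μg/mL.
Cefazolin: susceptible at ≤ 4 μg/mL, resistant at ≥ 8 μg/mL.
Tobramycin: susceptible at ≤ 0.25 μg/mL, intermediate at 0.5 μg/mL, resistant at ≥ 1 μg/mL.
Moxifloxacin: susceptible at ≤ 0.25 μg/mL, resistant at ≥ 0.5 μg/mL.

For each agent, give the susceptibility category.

R, S, R, S, S, R, S

Azithromycin (256 μg/mL) ≥ 8 μg/mL — Resistant
Clindamycin (1 μg/mL) ≤ 1 μg/mL — Susceptible
Amikacin (16 μg/mL) ≥ 1 μg/mL ⇒ Resistant
Trimethoprim-sulfamethoxazole: 0.25 μg/mL is ≤ 8 μg/mL → Susceptible
Cefazolin (0.5 μg/mL) ≤ 4 μg/mL ⇒ Susceptible
Tobramycin 1 μg/mL: ≥ 1 μg/mL ⇒ Resistant
Moxifloxacin 0.03 μg/mL: ≤ 0.25 μg/mL ⇒ S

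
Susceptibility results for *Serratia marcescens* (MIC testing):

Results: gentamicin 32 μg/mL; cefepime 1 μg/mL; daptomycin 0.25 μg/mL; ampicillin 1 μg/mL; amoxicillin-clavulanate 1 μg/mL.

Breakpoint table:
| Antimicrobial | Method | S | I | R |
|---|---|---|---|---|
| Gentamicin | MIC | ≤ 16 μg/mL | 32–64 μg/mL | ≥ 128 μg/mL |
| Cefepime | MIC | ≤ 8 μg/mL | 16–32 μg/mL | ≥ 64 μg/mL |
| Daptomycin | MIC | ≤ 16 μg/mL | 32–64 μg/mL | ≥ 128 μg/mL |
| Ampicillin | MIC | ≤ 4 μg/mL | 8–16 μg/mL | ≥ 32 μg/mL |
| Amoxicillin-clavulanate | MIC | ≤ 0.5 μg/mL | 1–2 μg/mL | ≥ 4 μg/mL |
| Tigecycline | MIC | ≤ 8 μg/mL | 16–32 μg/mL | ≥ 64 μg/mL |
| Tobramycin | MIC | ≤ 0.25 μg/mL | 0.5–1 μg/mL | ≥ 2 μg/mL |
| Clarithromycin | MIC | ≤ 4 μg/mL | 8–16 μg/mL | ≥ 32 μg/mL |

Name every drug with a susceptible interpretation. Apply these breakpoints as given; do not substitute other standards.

Gentamicin (32 μg/mL) in 32–64 μg/mL — I
Cefepime (1 μg/mL) ≤ 8 μg/mL — Susceptible
Daptomycin: 0.25 μg/mL is ≤ 16 μg/mL ⇒ S
Ampicillin 1 μg/mL: ≤ 4 μg/mL — susceptible
Amoxicillin-clavulanate: 1 μg/mL is in 1–2 μg/mL ⇒ Intermediate

cefepime, daptomycin, ampicillin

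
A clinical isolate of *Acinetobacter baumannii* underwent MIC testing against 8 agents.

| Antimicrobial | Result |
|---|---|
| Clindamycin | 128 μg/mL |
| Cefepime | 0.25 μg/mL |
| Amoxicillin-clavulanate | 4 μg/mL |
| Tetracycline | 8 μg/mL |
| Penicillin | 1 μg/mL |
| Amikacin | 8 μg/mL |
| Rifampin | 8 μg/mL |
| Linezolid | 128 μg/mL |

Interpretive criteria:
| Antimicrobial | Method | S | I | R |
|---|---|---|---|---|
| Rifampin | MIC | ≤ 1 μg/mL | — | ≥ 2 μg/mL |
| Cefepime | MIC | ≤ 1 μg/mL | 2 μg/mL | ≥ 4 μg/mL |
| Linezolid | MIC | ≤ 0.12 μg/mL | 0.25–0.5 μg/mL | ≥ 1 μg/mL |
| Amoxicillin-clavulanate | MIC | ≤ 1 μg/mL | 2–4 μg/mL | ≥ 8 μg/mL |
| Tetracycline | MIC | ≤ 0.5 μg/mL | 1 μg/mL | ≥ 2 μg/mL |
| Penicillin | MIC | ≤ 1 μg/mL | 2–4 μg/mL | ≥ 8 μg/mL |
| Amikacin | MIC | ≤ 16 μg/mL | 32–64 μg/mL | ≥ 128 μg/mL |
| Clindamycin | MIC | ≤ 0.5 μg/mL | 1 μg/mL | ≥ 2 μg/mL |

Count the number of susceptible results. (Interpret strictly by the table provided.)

Clindamycin (128 μg/mL) ≥ 2 μg/mL — resistant
Cefepime 0.25 μg/mL: ≤ 1 μg/mL → Susceptible
Amoxicillin-clavulanate (4 μg/mL) in 2–4 μg/mL ⇒ intermediate
Tetracycline 8 μg/mL: ≥ 2 μg/mL → resistant
Penicillin: 1 μg/mL is ≤ 1 μg/mL — susceptible
Amikacin: 8 μg/mL is ≤ 16 μg/mL → S
Rifampin 8 μg/mL: ≥ 2 μg/mL — Resistant
Linezolid 128 μg/mL: ≥ 1 μg/mL → R
Susceptible: 3

3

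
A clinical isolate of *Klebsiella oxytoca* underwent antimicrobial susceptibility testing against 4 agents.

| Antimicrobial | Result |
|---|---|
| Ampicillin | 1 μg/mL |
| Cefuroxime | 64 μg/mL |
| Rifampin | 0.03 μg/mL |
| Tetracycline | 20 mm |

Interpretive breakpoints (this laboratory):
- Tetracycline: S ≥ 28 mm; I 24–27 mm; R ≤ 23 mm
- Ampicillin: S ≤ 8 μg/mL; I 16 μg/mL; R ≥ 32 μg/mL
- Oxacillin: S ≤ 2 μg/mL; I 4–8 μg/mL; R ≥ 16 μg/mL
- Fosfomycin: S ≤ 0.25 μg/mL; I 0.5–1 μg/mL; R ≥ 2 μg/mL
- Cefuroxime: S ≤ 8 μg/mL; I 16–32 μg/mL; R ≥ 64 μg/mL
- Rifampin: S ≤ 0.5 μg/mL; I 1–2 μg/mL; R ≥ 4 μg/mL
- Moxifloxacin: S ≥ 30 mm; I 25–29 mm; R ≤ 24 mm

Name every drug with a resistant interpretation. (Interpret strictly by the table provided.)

cefuroxime, tetracycline

Ampicillin 1 μg/mL: ≤ 8 μg/mL ⇒ Susceptible
Cefuroxime (64 μg/mL) ≥ 64 μg/mL → R
Rifampin 0.03 μg/mL: ≤ 0.5 μg/mL ⇒ Susceptible
Tetracycline 20 mm: ≤ 23 mm → R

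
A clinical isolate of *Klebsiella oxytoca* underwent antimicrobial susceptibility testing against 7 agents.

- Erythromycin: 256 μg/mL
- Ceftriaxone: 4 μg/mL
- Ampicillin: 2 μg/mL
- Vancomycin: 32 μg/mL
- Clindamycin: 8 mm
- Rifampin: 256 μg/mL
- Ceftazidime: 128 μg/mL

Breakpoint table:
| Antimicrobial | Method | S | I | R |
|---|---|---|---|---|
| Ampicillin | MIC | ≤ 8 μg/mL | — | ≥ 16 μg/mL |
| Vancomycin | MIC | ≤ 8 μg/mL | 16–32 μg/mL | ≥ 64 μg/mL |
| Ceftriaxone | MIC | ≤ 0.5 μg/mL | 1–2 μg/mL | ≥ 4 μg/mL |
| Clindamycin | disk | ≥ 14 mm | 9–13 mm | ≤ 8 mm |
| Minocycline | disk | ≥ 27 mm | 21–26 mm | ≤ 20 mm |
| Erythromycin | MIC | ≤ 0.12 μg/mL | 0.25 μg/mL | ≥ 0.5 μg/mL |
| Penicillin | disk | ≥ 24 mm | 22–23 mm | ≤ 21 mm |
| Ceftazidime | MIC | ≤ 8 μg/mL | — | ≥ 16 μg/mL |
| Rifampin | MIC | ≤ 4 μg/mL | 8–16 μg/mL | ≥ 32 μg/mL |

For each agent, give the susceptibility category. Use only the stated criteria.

Erythromycin: 256 μg/mL is ≥ 0.5 μg/mL → resistant
Ceftriaxone: 4 μg/mL is ≥ 4 μg/mL → Resistant
Ampicillin 2 μg/mL: ≤ 8 μg/mL ⇒ S
Vancomycin: 32 μg/mL is in 16–32 μg/mL → I
Clindamycin 8 mm: ≤ 8 mm — R
Rifampin (256 μg/mL) ≥ 32 μg/mL — Resistant
Ceftazidime (128 μg/mL) ≥ 16 μg/mL ⇒ Resistant

R, R, S, I, R, R, R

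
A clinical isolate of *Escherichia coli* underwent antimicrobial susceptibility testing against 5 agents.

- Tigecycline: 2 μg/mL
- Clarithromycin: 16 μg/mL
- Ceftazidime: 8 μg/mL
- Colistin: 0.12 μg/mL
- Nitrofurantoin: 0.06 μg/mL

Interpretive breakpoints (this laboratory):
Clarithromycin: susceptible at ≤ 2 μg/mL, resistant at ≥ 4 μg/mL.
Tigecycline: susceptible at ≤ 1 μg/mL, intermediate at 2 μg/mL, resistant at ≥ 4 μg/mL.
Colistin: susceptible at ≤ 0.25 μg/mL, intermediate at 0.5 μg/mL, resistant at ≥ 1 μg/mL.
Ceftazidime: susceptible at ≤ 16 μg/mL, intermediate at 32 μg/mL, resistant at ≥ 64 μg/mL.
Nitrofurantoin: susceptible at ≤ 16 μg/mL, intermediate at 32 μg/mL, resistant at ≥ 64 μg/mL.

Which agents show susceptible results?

ceftazidime, colistin, nitrofurantoin

Tigecycline 2 μg/mL: = 2 μg/mL → I
Clarithromycin 16 μg/mL: ≥ 4 μg/mL ⇒ resistant
Ceftazidime: 8 μg/mL is ≤ 16 μg/mL — Susceptible
Colistin 0.12 μg/mL: ≤ 0.25 μg/mL → S
Nitrofurantoin (0.06 μg/mL) ≤ 16 μg/mL — S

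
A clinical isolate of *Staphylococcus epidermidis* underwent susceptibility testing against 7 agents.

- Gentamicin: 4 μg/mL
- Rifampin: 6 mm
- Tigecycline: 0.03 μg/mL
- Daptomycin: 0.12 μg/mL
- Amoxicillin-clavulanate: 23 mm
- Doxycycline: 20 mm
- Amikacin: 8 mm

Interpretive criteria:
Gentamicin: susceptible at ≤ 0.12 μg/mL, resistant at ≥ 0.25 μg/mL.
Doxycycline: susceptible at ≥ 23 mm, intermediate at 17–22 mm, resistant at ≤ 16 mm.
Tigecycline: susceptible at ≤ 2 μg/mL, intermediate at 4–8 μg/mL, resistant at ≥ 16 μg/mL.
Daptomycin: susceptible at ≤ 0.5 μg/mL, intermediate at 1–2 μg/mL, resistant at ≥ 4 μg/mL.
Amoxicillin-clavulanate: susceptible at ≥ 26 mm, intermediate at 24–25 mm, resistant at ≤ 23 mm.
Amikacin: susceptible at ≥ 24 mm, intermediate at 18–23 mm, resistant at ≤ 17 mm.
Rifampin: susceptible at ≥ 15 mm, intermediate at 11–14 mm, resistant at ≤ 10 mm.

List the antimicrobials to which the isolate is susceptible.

tigecycline, daptomycin

Gentamicin: 4 μg/mL is ≥ 0.25 μg/mL — resistant
Rifampin: 6 mm is ≤ 10 mm → Resistant
Tigecycline (0.03 μg/mL) ≤ 2 μg/mL — S
Daptomycin: 0.12 μg/mL is ≤ 0.5 μg/mL → susceptible
Amoxicillin-clavulanate 23 mm: ≤ 23 mm — Resistant
Doxycycline (20 mm) in 17–22 mm — Intermediate
Amikacin: 8 mm is ≤ 17 mm → resistant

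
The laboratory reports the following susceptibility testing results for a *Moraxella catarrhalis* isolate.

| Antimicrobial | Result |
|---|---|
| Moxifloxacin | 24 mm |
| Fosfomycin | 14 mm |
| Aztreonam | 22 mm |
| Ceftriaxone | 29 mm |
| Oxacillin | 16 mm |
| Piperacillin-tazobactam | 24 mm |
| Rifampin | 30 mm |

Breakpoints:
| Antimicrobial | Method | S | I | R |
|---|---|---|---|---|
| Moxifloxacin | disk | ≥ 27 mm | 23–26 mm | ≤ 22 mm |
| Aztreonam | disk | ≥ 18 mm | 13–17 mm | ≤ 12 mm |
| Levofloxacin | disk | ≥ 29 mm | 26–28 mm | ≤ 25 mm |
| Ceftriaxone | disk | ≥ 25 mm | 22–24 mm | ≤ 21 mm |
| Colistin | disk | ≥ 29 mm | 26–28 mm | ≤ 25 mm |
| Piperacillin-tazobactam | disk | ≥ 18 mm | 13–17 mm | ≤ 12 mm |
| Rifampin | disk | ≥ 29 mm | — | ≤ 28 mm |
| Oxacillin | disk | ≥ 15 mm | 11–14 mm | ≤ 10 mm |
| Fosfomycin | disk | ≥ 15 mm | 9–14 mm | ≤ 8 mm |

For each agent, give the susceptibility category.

Moxifloxacin: 24 mm is in 23–26 mm ⇒ Intermediate
Fosfomycin: 14 mm is in 9–14 mm — intermediate
Aztreonam 22 mm: ≥ 18 mm ⇒ Susceptible
Ceftriaxone 29 mm: ≥ 25 mm ⇒ susceptible
Oxacillin 16 mm: ≥ 15 mm ⇒ susceptible
Piperacillin-tazobactam: 24 mm is ≥ 18 mm ⇒ S
Rifampin (30 mm) ≥ 29 mm — S

I, I, S, S, S, S, S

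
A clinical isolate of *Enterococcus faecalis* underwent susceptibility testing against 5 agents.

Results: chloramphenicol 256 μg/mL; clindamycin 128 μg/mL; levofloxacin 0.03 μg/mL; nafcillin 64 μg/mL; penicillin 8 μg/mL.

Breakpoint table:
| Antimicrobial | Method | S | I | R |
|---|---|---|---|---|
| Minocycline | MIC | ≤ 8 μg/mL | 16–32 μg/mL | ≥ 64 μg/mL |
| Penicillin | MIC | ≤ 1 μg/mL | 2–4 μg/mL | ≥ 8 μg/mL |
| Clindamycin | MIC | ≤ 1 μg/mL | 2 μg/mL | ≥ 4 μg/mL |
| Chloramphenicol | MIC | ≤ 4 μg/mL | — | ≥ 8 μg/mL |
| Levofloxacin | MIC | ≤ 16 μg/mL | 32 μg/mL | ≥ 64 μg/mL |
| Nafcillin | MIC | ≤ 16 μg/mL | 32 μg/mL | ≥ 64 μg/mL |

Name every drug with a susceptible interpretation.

Chloramphenicol 256 μg/mL: ≥ 8 μg/mL ⇒ resistant
Clindamycin (128 μg/mL) ≥ 4 μg/mL — resistant
Levofloxacin 0.03 μg/mL: ≤ 16 μg/mL ⇒ Susceptible
Nafcillin 64 μg/mL: ≥ 64 μg/mL ⇒ resistant
Penicillin 8 μg/mL: ≥ 8 μg/mL — R

levofloxacin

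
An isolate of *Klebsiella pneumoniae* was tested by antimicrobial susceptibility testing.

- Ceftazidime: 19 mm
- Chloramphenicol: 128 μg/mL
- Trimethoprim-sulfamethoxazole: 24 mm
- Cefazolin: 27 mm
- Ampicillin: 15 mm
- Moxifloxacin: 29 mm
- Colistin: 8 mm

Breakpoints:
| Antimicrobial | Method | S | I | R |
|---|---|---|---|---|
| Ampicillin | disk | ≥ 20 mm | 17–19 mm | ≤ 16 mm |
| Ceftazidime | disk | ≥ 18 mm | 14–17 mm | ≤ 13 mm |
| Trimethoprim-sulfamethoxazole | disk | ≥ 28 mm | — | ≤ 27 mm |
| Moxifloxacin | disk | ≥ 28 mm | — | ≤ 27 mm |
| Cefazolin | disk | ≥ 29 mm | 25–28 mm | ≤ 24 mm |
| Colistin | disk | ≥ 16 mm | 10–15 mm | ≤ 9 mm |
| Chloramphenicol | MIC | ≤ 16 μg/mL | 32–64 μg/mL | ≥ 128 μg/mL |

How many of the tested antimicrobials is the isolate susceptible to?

Ceftazidime: 19 mm is ≥ 18 mm → S
Chloramphenicol (128 μg/mL) ≥ 128 μg/mL → R
Trimethoprim-sulfamethoxazole: 24 mm is ≤ 27 mm — resistant
Cefazolin: 27 mm is in 25–28 mm — intermediate
Ampicillin: 15 mm is ≤ 16 mm ⇒ resistant
Moxifloxacin (29 mm) ≥ 28 mm ⇒ Susceptible
Colistin (8 mm) ≤ 9 mm ⇒ R
Susceptible: 2

2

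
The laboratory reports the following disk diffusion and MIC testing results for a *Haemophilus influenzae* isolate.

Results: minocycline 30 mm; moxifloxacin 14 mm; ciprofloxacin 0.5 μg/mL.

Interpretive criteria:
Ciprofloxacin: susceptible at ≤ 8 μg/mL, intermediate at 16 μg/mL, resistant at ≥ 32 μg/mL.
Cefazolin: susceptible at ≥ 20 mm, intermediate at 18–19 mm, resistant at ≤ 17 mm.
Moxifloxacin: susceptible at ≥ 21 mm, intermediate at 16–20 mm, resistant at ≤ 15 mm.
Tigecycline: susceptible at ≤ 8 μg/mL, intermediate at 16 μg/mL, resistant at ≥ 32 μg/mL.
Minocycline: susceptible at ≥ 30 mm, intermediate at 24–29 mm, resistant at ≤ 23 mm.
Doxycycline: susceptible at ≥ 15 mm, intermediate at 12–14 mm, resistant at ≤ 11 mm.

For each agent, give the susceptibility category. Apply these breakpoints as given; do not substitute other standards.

Minocycline: 30 mm is ≥ 30 mm ⇒ Susceptible
Moxifloxacin: 14 mm is ≤ 15 mm ⇒ R
Ciprofloxacin (0.5 μg/mL) ≤ 8 μg/mL — Susceptible

S, R, S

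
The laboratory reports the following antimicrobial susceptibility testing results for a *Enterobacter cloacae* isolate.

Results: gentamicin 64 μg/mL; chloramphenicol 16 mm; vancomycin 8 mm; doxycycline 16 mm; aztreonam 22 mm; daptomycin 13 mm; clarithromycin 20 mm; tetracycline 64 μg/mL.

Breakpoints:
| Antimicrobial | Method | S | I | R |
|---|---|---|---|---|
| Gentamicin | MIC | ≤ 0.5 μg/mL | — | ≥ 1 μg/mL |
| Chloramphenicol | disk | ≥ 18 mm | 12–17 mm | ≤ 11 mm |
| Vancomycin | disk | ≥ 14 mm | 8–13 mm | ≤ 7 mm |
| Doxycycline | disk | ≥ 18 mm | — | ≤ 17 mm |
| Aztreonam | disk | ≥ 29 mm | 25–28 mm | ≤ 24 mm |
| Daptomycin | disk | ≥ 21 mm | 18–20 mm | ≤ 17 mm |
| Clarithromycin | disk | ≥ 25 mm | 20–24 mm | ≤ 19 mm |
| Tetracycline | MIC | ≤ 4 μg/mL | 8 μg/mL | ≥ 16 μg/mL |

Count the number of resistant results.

Gentamicin 64 μg/mL: ≥ 1 μg/mL → R
Chloramphenicol: 16 mm is in 12–17 mm ⇒ Intermediate
Vancomycin 8 mm: in 8–13 mm → I
Doxycycline: 16 mm is ≤ 17 mm → resistant
Aztreonam 22 mm: ≤ 24 mm ⇒ R
Daptomycin (13 mm) ≤ 17 mm → resistant
Clarithromycin (20 mm) in 20–24 mm → I
Tetracycline: 64 μg/mL is ≥ 16 μg/mL → R
Resistant: 5

5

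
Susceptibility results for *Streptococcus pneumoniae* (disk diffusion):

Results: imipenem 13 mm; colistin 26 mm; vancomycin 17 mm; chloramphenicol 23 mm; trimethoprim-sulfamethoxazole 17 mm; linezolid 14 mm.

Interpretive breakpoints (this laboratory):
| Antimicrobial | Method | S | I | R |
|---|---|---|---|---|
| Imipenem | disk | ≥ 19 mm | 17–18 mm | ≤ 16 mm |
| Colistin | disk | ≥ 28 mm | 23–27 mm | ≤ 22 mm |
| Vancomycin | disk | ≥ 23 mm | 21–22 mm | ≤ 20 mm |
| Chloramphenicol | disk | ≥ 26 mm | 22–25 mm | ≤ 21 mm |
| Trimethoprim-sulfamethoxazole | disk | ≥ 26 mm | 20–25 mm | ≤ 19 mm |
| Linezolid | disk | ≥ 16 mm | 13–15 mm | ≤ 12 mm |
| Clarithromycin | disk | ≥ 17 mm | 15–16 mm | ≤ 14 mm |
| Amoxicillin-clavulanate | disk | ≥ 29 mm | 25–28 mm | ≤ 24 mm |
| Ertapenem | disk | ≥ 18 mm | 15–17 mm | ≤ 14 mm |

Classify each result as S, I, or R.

R, I, R, I, R, I

Imipenem: 13 mm is ≤ 16 mm — R
Colistin 26 mm: in 23–27 mm — Intermediate
Vancomycin: 17 mm is ≤ 20 mm — resistant
Chloramphenicol (23 mm) in 22–25 mm ⇒ Intermediate
Trimethoprim-sulfamethoxazole 17 mm: ≤ 19 mm — R
Linezolid 14 mm: in 13–15 mm ⇒ intermediate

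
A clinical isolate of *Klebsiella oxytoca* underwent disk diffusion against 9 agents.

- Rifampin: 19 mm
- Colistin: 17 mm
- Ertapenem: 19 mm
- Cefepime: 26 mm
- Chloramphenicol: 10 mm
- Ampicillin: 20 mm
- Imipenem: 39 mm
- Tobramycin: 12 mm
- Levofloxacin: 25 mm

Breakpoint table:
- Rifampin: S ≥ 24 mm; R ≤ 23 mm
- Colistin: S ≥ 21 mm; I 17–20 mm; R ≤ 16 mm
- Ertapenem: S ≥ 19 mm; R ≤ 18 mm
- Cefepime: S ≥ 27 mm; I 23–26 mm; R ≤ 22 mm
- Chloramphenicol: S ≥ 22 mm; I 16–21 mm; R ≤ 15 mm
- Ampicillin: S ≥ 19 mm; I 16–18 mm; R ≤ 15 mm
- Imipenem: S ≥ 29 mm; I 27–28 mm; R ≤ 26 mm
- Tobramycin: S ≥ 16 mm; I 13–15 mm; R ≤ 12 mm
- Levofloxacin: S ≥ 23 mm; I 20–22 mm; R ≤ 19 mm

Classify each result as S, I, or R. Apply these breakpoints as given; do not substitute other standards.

Rifampin (19 mm) ≤ 23 mm ⇒ Resistant
Colistin (17 mm) in 17–20 mm → Intermediate
Ertapenem 19 mm: ≥ 19 mm → susceptible
Cefepime 26 mm: in 23–26 mm → Intermediate
Chloramphenicol (10 mm) ≤ 15 mm — Resistant
Ampicillin (20 mm) ≥ 19 mm — susceptible
Imipenem 39 mm: ≥ 29 mm ⇒ Susceptible
Tobramycin: 12 mm is ≤ 12 mm ⇒ Resistant
Levofloxacin: 25 mm is ≥ 23 mm ⇒ susceptible

R, I, S, I, R, S, S, R, S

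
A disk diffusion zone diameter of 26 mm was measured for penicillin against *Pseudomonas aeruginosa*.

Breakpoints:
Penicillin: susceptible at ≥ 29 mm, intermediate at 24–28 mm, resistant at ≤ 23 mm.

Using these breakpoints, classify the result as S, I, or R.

I

Penicillin: 26 mm is in 24–28 mm → Intermediate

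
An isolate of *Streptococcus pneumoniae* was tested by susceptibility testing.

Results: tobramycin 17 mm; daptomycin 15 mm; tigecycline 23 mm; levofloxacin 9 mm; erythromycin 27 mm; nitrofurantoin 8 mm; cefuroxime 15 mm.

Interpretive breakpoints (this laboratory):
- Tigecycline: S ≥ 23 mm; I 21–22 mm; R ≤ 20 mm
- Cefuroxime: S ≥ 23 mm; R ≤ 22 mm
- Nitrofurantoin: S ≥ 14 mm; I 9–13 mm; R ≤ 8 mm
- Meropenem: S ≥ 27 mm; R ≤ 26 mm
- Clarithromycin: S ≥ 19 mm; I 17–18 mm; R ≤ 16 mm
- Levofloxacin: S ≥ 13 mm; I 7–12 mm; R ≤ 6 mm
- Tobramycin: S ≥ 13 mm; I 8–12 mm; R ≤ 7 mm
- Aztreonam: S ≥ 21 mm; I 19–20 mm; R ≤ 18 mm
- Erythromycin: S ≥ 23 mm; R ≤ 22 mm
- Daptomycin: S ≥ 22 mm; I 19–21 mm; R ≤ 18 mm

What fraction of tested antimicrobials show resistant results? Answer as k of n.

3 of 7

Tobramycin 17 mm: ≥ 13 mm ⇒ Susceptible
Daptomycin (15 mm) ≤ 18 mm → Resistant
Tigecycline 23 mm: ≥ 23 mm — Susceptible
Levofloxacin: 9 mm is in 7–12 mm ⇒ intermediate
Erythromycin (27 mm) ≥ 23 mm ⇒ S
Nitrofurantoin: 8 mm is ≤ 8 mm ⇒ Resistant
Cefuroxime (15 mm) ≤ 22 mm ⇒ resistant
Resistant: 3/7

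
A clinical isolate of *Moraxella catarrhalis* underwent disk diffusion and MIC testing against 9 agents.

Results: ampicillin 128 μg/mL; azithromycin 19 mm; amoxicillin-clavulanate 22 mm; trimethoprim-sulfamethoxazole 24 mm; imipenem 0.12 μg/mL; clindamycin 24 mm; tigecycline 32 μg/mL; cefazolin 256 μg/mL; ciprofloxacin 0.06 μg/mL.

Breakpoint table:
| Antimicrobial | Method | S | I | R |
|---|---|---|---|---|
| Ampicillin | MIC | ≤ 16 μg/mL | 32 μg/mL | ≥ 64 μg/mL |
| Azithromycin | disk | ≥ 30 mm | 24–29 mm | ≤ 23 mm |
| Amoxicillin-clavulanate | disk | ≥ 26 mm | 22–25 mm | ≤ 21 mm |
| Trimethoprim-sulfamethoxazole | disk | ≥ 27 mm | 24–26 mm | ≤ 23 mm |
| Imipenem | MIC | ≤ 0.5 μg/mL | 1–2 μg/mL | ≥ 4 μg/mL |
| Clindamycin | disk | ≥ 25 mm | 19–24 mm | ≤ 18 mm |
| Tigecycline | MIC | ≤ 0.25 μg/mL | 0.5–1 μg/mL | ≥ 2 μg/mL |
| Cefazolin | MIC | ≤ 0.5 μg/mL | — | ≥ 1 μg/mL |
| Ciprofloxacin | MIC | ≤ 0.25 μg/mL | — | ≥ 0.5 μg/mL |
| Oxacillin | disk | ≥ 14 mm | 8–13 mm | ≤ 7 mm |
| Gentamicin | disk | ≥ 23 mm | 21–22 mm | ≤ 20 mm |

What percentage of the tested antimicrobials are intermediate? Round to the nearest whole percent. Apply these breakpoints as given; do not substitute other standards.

33%

Ampicillin 128 μg/mL: ≥ 64 μg/mL → Resistant
Azithromycin 19 mm: ≤ 23 mm → resistant
Amoxicillin-clavulanate (22 mm) in 22–25 mm — intermediate
Trimethoprim-sulfamethoxazole: 24 mm is in 24–26 mm → intermediate
Imipenem 0.12 μg/mL: ≤ 0.5 μg/mL — S
Clindamycin (24 mm) in 19–24 mm ⇒ intermediate
Tigecycline: 32 μg/mL is ≥ 2 μg/mL ⇒ R
Cefazolin 256 μg/mL: ≥ 1 μg/mL → Resistant
Ciprofloxacin (0.06 μg/mL) ≤ 0.25 μg/mL ⇒ susceptible
Intermediate: 3/9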